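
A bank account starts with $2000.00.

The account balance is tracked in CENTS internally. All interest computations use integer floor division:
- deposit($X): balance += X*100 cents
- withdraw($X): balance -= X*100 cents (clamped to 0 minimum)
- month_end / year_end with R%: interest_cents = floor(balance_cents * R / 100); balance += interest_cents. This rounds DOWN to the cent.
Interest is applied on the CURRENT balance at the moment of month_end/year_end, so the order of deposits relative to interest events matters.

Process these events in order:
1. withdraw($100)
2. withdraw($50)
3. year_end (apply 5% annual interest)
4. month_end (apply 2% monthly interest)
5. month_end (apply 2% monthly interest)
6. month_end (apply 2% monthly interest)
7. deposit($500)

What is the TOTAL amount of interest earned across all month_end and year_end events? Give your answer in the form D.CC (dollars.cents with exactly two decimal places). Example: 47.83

Answer: 211.38

Derivation:
After 1 (withdraw($100)): balance=$1900.00 total_interest=$0.00
After 2 (withdraw($50)): balance=$1850.00 total_interest=$0.00
After 3 (year_end (apply 5% annual interest)): balance=$1942.50 total_interest=$92.50
After 4 (month_end (apply 2% monthly interest)): balance=$1981.35 total_interest=$131.35
After 5 (month_end (apply 2% monthly interest)): balance=$2020.97 total_interest=$170.97
After 6 (month_end (apply 2% monthly interest)): balance=$2061.38 total_interest=$211.38
After 7 (deposit($500)): balance=$2561.38 total_interest=$211.38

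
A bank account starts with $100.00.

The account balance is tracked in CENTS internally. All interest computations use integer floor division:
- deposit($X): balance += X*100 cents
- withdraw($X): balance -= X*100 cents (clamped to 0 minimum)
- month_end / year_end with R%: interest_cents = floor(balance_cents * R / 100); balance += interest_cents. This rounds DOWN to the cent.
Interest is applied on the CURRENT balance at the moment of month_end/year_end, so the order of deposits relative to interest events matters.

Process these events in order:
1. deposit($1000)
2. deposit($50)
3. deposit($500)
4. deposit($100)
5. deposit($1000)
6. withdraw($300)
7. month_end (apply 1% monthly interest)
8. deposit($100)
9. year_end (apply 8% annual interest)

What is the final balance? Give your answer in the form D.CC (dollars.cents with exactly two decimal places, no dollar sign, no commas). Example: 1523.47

Answer: 2780.46

Derivation:
After 1 (deposit($1000)): balance=$1100.00 total_interest=$0.00
After 2 (deposit($50)): balance=$1150.00 total_interest=$0.00
After 3 (deposit($500)): balance=$1650.00 total_interest=$0.00
After 4 (deposit($100)): balance=$1750.00 total_interest=$0.00
After 5 (deposit($1000)): balance=$2750.00 total_interest=$0.00
After 6 (withdraw($300)): balance=$2450.00 total_interest=$0.00
After 7 (month_end (apply 1% monthly interest)): balance=$2474.50 total_interest=$24.50
After 8 (deposit($100)): balance=$2574.50 total_interest=$24.50
After 9 (year_end (apply 8% annual interest)): balance=$2780.46 total_interest=$230.46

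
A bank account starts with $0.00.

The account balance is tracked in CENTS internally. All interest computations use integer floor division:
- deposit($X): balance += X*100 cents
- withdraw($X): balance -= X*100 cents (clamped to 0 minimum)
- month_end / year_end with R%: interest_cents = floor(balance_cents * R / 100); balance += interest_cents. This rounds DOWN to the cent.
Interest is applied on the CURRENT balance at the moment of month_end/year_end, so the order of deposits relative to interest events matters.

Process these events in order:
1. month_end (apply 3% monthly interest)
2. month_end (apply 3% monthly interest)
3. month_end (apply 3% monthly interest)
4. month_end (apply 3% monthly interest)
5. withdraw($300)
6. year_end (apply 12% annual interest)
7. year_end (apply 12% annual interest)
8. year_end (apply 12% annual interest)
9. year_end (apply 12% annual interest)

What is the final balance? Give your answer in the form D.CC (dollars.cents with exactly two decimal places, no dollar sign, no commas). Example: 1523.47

Answer: 0.00

Derivation:
After 1 (month_end (apply 3% monthly interest)): balance=$0.00 total_interest=$0.00
After 2 (month_end (apply 3% monthly interest)): balance=$0.00 total_interest=$0.00
After 3 (month_end (apply 3% monthly interest)): balance=$0.00 total_interest=$0.00
After 4 (month_end (apply 3% monthly interest)): balance=$0.00 total_interest=$0.00
After 5 (withdraw($300)): balance=$0.00 total_interest=$0.00
After 6 (year_end (apply 12% annual interest)): balance=$0.00 total_interest=$0.00
After 7 (year_end (apply 12% annual interest)): balance=$0.00 total_interest=$0.00
After 8 (year_end (apply 12% annual interest)): balance=$0.00 total_interest=$0.00
After 9 (year_end (apply 12% annual interest)): balance=$0.00 total_interest=$0.00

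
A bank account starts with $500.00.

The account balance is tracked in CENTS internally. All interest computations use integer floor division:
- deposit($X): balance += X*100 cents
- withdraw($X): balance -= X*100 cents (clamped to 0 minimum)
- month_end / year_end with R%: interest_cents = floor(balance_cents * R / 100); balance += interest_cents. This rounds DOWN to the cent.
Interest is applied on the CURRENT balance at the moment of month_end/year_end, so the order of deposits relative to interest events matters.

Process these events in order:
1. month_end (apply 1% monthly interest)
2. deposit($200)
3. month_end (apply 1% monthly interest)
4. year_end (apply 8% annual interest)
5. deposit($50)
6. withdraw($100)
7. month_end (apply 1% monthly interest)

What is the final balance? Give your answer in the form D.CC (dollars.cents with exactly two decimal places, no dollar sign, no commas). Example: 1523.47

Answer: 726.20

Derivation:
After 1 (month_end (apply 1% monthly interest)): balance=$505.00 total_interest=$5.00
After 2 (deposit($200)): balance=$705.00 total_interest=$5.00
After 3 (month_end (apply 1% monthly interest)): balance=$712.05 total_interest=$12.05
After 4 (year_end (apply 8% annual interest)): balance=$769.01 total_interest=$69.01
After 5 (deposit($50)): balance=$819.01 total_interest=$69.01
After 6 (withdraw($100)): balance=$719.01 total_interest=$69.01
After 7 (month_end (apply 1% monthly interest)): balance=$726.20 total_interest=$76.20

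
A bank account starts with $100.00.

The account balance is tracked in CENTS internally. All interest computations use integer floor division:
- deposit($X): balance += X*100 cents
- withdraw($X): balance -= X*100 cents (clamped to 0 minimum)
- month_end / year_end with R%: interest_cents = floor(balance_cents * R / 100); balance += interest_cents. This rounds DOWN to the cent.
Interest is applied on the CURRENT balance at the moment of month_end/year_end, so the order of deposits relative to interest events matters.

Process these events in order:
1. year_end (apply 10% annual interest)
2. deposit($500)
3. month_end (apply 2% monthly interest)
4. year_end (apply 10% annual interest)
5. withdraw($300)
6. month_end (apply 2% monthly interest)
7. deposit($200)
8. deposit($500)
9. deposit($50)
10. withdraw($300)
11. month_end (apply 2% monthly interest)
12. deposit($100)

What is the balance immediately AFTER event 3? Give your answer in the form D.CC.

After 1 (year_end (apply 10% annual interest)): balance=$110.00 total_interest=$10.00
After 2 (deposit($500)): balance=$610.00 total_interest=$10.00
After 3 (month_end (apply 2% monthly interest)): balance=$622.20 total_interest=$22.20

Answer: 622.20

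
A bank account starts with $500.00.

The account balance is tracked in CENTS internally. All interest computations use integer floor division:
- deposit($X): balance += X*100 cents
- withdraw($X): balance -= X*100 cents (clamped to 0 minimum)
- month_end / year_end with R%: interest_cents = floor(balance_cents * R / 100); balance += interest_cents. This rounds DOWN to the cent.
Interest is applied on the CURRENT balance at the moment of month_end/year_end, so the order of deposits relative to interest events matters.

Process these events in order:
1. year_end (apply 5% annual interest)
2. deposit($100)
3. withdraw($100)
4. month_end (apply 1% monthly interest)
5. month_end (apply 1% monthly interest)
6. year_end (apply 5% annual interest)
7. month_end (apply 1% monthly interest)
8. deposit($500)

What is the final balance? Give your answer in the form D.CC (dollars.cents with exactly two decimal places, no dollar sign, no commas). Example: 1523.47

After 1 (year_end (apply 5% annual interest)): balance=$525.00 total_interest=$25.00
After 2 (deposit($100)): balance=$625.00 total_interest=$25.00
After 3 (withdraw($100)): balance=$525.00 total_interest=$25.00
After 4 (month_end (apply 1% monthly interest)): balance=$530.25 total_interest=$30.25
After 5 (month_end (apply 1% monthly interest)): balance=$535.55 total_interest=$35.55
After 6 (year_end (apply 5% annual interest)): balance=$562.32 total_interest=$62.32
After 7 (month_end (apply 1% monthly interest)): balance=$567.94 total_interest=$67.94
After 8 (deposit($500)): balance=$1067.94 total_interest=$67.94

Answer: 1067.94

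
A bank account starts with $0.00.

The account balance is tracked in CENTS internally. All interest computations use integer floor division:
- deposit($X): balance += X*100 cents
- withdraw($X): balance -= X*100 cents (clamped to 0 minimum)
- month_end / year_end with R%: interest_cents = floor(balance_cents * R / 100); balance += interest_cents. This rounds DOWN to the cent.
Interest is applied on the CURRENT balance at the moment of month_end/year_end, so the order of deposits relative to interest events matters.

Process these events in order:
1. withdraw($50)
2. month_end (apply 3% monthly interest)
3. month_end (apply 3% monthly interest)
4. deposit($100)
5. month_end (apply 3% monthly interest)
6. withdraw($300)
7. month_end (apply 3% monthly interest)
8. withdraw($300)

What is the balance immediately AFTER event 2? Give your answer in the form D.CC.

After 1 (withdraw($50)): balance=$0.00 total_interest=$0.00
After 2 (month_end (apply 3% monthly interest)): balance=$0.00 total_interest=$0.00

Answer: 0.00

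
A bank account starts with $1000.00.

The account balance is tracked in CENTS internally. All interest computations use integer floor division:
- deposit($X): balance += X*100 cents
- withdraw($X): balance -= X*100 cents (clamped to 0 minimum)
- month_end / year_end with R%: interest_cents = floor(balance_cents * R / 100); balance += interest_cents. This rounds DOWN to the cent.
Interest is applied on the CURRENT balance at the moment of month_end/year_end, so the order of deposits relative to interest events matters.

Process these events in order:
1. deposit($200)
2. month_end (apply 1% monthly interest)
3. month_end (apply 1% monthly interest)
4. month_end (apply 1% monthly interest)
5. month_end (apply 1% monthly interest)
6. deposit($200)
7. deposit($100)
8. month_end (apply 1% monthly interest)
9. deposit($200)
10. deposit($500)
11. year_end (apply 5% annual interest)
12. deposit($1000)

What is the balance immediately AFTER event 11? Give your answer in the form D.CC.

After 1 (deposit($200)): balance=$1200.00 total_interest=$0.00
After 2 (month_end (apply 1% monthly interest)): balance=$1212.00 total_interest=$12.00
After 3 (month_end (apply 1% monthly interest)): balance=$1224.12 total_interest=$24.12
After 4 (month_end (apply 1% monthly interest)): balance=$1236.36 total_interest=$36.36
After 5 (month_end (apply 1% monthly interest)): balance=$1248.72 total_interest=$48.72
After 6 (deposit($200)): balance=$1448.72 total_interest=$48.72
After 7 (deposit($100)): balance=$1548.72 total_interest=$48.72
After 8 (month_end (apply 1% monthly interest)): balance=$1564.20 total_interest=$64.20
After 9 (deposit($200)): balance=$1764.20 total_interest=$64.20
After 10 (deposit($500)): balance=$2264.20 total_interest=$64.20
After 11 (year_end (apply 5% annual interest)): balance=$2377.41 total_interest=$177.41

Answer: 2377.41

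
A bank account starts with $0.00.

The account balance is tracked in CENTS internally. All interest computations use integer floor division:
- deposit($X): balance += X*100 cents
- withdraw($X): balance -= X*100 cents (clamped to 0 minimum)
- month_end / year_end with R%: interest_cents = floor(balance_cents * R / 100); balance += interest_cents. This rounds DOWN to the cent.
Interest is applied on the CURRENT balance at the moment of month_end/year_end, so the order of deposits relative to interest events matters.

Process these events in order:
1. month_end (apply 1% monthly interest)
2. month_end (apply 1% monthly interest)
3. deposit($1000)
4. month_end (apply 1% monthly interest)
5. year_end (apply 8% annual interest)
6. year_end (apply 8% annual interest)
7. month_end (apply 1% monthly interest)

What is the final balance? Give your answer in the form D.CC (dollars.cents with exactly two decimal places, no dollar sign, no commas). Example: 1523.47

Answer: 1189.84

Derivation:
After 1 (month_end (apply 1% monthly interest)): balance=$0.00 total_interest=$0.00
After 2 (month_end (apply 1% monthly interest)): balance=$0.00 total_interest=$0.00
After 3 (deposit($1000)): balance=$1000.00 total_interest=$0.00
After 4 (month_end (apply 1% monthly interest)): balance=$1010.00 total_interest=$10.00
After 5 (year_end (apply 8% annual interest)): balance=$1090.80 total_interest=$90.80
After 6 (year_end (apply 8% annual interest)): balance=$1178.06 total_interest=$178.06
After 7 (month_end (apply 1% monthly interest)): balance=$1189.84 total_interest=$189.84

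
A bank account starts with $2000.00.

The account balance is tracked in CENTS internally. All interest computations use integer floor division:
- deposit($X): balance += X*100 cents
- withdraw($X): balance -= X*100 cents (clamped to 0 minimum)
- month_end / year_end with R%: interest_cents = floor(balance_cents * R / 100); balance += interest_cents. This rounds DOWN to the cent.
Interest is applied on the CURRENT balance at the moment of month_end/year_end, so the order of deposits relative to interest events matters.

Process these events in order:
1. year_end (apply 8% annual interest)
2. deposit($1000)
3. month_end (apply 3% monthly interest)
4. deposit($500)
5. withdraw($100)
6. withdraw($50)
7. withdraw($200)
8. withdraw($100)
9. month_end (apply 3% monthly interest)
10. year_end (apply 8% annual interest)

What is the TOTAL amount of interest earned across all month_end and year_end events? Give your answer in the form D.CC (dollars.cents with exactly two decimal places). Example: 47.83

Answer: 626.25

Derivation:
After 1 (year_end (apply 8% annual interest)): balance=$2160.00 total_interest=$160.00
After 2 (deposit($1000)): balance=$3160.00 total_interest=$160.00
After 3 (month_end (apply 3% monthly interest)): balance=$3254.80 total_interest=$254.80
After 4 (deposit($500)): balance=$3754.80 total_interest=$254.80
After 5 (withdraw($100)): balance=$3654.80 total_interest=$254.80
After 6 (withdraw($50)): balance=$3604.80 total_interest=$254.80
After 7 (withdraw($200)): balance=$3404.80 total_interest=$254.80
After 8 (withdraw($100)): balance=$3304.80 total_interest=$254.80
After 9 (month_end (apply 3% monthly interest)): balance=$3403.94 total_interest=$353.94
After 10 (year_end (apply 8% annual interest)): balance=$3676.25 total_interest=$626.25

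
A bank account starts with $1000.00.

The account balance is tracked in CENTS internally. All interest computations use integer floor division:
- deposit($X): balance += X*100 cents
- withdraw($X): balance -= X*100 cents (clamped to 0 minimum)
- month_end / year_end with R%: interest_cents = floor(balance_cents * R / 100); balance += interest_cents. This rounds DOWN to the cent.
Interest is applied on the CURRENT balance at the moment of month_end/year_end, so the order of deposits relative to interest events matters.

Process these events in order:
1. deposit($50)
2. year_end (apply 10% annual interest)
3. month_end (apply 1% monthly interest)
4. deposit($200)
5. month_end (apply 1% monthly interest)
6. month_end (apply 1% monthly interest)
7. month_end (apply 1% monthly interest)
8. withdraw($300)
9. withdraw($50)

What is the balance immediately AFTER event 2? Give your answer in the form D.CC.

Answer: 1155.00

Derivation:
After 1 (deposit($50)): balance=$1050.00 total_interest=$0.00
After 2 (year_end (apply 10% annual interest)): balance=$1155.00 total_interest=$105.00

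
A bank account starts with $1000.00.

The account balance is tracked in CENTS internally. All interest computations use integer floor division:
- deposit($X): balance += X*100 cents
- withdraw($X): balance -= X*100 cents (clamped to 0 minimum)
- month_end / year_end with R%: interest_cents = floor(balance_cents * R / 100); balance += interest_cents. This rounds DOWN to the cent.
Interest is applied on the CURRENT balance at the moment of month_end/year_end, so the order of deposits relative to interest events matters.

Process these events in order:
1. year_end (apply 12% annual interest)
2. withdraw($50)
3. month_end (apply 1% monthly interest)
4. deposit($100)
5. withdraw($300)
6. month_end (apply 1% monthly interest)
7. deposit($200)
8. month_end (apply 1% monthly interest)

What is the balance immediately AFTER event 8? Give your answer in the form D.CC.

After 1 (year_end (apply 12% annual interest)): balance=$1120.00 total_interest=$120.00
After 2 (withdraw($50)): balance=$1070.00 total_interest=$120.00
After 3 (month_end (apply 1% monthly interest)): balance=$1080.70 total_interest=$130.70
After 4 (deposit($100)): balance=$1180.70 total_interest=$130.70
After 5 (withdraw($300)): balance=$880.70 total_interest=$130.70
After 6 (month_end (apply 1% monthly interest)): balance=$889.50 total_interest=$139.50
After 7 (deposit($200)): balance=$1089.50 total_interest=$139.50
After 8 (month_end (apply 1% monthly interest)): balance=$1100.39 total_interest=$150.39

Answer: 1100.39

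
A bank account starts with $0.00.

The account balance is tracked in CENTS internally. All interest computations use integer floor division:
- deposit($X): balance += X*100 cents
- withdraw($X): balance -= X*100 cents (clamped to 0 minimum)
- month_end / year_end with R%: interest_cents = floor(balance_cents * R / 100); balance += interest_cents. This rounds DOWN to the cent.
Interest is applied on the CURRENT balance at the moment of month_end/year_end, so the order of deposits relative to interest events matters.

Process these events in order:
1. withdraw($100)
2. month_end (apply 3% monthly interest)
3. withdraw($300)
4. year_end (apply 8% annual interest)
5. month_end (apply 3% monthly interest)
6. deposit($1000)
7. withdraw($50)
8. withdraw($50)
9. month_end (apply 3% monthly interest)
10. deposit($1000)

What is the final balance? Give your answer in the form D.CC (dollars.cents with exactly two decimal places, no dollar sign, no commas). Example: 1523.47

Answer: 1927.00

Derivation:
After 1 (withdraw($100)): balance=$0.00 total_interest=$0.00
After 2 (month_end (apply 3% monthly interest)): balance=$0.00 total_interest=$0.00
After 3 (withdraw($300)): balance=$0.00 total_interest=$0.00
After 4 (year_end (apply 8% annual interest)): balance=$0.00 total_interest=$0.00
After 5 (month_end (apply 3% monthly interest)): balance=$0.00 total_interest=$0.00
After 6 (deposit($1000)): balance=$1000.00 total_interest=$0.00
After 7 (withdraw($50)): balance=$950.00 total_interest=$0.00
After 8 (withdraw($50)): balance=$900.00 total_interest=$0.00
After 9 (month_end (apply 3% monthly interest)): balance=$927.00 total_interest=$27.00
After 10 (deposit($1000)): balance=$1927.00 total_interest=$27.00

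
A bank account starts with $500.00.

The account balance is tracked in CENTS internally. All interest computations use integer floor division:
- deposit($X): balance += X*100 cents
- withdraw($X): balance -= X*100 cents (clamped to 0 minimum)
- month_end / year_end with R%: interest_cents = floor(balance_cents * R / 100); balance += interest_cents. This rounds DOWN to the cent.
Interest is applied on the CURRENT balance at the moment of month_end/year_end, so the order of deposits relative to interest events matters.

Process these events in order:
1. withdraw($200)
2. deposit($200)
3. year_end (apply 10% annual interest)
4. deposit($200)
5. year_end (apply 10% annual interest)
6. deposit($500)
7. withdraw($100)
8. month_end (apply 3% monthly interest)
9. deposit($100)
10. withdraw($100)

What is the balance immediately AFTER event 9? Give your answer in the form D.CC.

Answer: 1361.75

Derivation:
After 1 (withdraw($200)): balance=$300.00 total_interest=$0.00
After 2 (deposit($200)): balance=$500.00 total_interest=$0.00
After 3 (year_end (apply 10% annual interest)): balance=$550.00 total_interest=$50.00
After 4 (deposit($200)): balance=$750.00 total_interest=$50.00
After 5 (year_end (apply 10% annual interest)): balance=$825.00 total_interest=$125.00
After 6 (deposit($500)): balance=$1325.00 total_interest=$125.00
After 7 (withdraw($100)): balance=$1225.00 total_interest=$125.00
After 8 (month_end (apply 3% monthly interest)): balance=$1261.75 total_interest=$161.75
After 9 (deposit($100)): balance=$1361.75 total_interest=$161.75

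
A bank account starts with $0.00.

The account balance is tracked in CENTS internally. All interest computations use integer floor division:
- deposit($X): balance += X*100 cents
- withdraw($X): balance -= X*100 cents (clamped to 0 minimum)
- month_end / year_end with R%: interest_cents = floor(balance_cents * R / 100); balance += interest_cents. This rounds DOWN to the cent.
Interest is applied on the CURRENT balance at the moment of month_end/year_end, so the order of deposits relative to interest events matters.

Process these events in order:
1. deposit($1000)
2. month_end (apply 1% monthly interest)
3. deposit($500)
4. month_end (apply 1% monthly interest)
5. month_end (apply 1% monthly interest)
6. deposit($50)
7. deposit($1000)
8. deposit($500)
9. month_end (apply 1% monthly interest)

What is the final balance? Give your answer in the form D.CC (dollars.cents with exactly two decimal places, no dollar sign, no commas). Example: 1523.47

Answer: 3121.25

Derivation:
After 1 (deposit($1000)): balance=$1000.00 total_interest=$0.00
After 2 (month_end (apply 1% monthly interest)): balance=$1010.00 total_interest=$10.00
After 3 (deposit($500)): balance=$1510.00 total_interest=$10.00
After 4 (month_end (apply 1% monthly interest)): balance=$1525.10 total_interest=$25.10
After 5 (month_end (apply 1% monthly interest)): balance=$1540.35 total_interest=$40.35
After 6 (deposit($50)): balance=$1590.35 total_interest=$40.35
After 7 (deposit($1000)): balance=$2590.35 total_interest=$40.35
After 8 (deposit($500)): balance=$3090.35 total_interest=$40.35
After 9 (month_end (apply 1% monthly interest)): balance=$3121.25 total_interest=$71.25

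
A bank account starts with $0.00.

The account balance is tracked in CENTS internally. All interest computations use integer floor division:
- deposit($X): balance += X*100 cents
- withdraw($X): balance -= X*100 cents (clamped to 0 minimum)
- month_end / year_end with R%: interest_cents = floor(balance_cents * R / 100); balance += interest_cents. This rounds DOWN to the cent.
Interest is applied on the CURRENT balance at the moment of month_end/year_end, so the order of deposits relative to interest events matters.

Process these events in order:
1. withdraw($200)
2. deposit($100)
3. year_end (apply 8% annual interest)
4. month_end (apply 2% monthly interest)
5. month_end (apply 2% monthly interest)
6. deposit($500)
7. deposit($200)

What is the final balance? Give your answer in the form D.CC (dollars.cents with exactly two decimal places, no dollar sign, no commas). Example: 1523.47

After 1 (withdraw($200)): balance=$0.00 total_interest=$0.00
After 2 (deposit($100)): balance=$100.00 total_interest=$0.00
After 3 (year_end (apply 8% annual interest)): balance=$108.00 total_interest=$8.00
After 4 (month_end (apply 2% monthly interest)): balance=$110.16 total_interest=$10.16
After 5 (month_end (apply 2% monthly interest)): balance=$112.36 total_interest=$12.36
After 6 (deposit($500)): balance=$612.36 total_interest=$12.36
After 7 (deposit($200)): balance=$812.36 total_interest=$12.36

Answer: 812.36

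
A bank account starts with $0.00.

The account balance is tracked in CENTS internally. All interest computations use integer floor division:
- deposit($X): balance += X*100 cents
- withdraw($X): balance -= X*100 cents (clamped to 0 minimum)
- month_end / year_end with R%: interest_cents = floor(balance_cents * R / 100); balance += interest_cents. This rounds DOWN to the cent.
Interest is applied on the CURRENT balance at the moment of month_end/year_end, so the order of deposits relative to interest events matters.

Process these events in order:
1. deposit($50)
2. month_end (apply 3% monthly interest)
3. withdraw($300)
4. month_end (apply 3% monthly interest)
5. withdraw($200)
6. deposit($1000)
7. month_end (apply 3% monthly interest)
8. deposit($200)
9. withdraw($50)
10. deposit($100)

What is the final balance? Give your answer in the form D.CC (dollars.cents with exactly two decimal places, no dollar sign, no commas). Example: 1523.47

After 1 (deposit($50)): balance=$50.00 total_interest=$0.00
After 2 (month_end (apply 3% monthly interest)): balance=$51.50 total_interest=$1.50
After 3 (withdraw($300)): balance=$0.00 total_interest=$1.50
After 4 (month_end (apply 3% monthly interest)): balance=$0.00 total_interest=$1.50
After 5 (withdraw($200)): balance=$0.00 total_interest=$1.50
After 6 (deposit($1000)): balance=$1000.00 total_interest=$1.50
After 7 (month_end (apply 3% monthly interest)): balance=$1030.00 total_interest=$31.50
After 8 (deposit($200)): balance=$1230.00 total_interest=$31.50
After 9 (withdraw($50)): balance=$1180.00 total_interest=$31.50
After 10 (deposit($100)): balance=$1280.00 total_interest=$31.50

Answer: 1280.00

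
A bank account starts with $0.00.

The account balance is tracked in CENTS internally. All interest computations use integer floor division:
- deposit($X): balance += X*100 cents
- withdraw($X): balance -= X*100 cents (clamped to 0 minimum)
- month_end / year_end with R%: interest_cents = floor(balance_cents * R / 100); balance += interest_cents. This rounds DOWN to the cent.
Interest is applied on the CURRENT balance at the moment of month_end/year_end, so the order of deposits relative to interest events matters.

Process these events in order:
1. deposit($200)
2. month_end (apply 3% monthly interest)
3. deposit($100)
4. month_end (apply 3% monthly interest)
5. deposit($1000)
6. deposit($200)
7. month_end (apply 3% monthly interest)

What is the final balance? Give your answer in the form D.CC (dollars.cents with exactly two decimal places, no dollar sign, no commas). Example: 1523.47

After 1 (deposit($200)): balance=$200.00 total_interest=$0.00
After 2 (month_end (apply 3% monthly interest)): balance=$206.00 total_interest=$6.00
After 3 (deposit($100)): balance=$306.00 total_interest=$6.00
After 4 (month_end (apply 3% monthly interest)): balance=$315.18 total_interest=$15.18
After 5 (deposit($1000)): balance=$1315.18 total_interest=$15.18
After 6 (deposit($200)): balance=$1515.18 total_interest=$15.18
After 7 (month_end (apply 3% monthly interest)): balance=$1560.63 total_interest=$60.63

Answer: 1560.63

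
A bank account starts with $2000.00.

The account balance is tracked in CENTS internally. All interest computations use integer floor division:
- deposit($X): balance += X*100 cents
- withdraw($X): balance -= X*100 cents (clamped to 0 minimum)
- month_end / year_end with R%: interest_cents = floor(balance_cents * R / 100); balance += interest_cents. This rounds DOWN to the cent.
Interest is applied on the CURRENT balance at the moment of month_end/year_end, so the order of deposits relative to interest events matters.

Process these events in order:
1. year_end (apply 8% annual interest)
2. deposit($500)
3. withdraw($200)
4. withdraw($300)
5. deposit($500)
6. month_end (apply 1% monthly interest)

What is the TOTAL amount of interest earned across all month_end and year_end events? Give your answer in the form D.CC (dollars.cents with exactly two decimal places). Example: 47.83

Answer: 186.60

Derivation:
After 1 (year_end (apply 8% annual interest)): balance=$2160.00 total_interest=$160.00
After 2 (deposit($500)): balance=$2660.00 total_interest=$160.00
After 3 (withdraw($200)): balance=$2460.00 total_interest=$160.00
After 4 (withdraw($300)): balance=$2160.00 total_interest=$160.00
After 5 (deposit($500)): balance=$2660.00 total_interest=$160.00
After 6 (month_end (apply 1% monthly interest)): balance=$2686.60 total_interest=$186.60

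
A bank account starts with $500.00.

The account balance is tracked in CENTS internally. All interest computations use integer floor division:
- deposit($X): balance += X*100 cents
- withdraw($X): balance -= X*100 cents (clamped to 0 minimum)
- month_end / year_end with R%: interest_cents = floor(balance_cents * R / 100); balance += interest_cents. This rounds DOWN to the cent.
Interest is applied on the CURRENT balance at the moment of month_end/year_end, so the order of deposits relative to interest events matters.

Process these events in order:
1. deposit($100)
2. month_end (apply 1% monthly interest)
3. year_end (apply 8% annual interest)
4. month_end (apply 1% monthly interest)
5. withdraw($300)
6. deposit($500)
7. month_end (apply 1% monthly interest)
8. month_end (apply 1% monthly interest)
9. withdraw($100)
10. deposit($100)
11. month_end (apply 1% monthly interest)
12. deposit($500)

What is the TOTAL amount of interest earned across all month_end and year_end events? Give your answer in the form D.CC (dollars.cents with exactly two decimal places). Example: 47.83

After 1 (deposit($100)): balance=$600.00 total_interest=$0.00
After 2 (month_end (apply 1% monthly interest)): balance=$606.00 total_interest=$6.00
After 3 (year_end (apply 8% annual interest)): balance=$654.48 total_interest=$54.48
After 4 (month_end (apply 1% monthly interest)): balance=$661.02 total_interest=$61.02
After 5 (withdraw($300)): balance=$361.02 total_interest=$61.02
After 6 (deposit($500)): balance=$861.02 total_interest=$61.02
After 7 (month_end (apply 1% monthly interest)): balance=$869.63 total_interest=$69.63
After 8 (month_end (apply 1% monthly interest)): balance=$878.32 total_interest=$78.32
After 9 (withdraw($100)): balance=$778.32 total_interest=$78.32
After 10 (deposit($100)): balance=$878.32 total_interest=$78.32
After 11 (month_end (apply 1% monthly interest)): balance=$887.10 total_interest=$87.10
After 12 (deposit($500)): balance=$1387.10 total_interest=$87.10

Answer: 87.10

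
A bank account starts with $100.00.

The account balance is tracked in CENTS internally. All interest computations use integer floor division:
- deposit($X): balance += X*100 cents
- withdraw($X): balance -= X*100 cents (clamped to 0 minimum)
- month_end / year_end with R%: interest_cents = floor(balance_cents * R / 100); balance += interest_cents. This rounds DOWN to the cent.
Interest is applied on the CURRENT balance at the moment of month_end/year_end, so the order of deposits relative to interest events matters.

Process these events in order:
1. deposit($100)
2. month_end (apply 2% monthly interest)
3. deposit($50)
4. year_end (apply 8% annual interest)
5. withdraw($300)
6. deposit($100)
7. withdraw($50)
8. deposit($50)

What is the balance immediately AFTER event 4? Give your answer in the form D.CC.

After 1 (deposit($100)): balance=$200.00 total_interest=$0.00
After 2 (month_end (apply 2% monthly interest)): balance=$204.00 total_interest=$4.00
After 3 (deposit($50)): balance=$254.00 total_interest=$4.00
After 4 (year_end (apply 8% annual interest)): balance=$274.32 total_interest=$24.32

Answer: 274.32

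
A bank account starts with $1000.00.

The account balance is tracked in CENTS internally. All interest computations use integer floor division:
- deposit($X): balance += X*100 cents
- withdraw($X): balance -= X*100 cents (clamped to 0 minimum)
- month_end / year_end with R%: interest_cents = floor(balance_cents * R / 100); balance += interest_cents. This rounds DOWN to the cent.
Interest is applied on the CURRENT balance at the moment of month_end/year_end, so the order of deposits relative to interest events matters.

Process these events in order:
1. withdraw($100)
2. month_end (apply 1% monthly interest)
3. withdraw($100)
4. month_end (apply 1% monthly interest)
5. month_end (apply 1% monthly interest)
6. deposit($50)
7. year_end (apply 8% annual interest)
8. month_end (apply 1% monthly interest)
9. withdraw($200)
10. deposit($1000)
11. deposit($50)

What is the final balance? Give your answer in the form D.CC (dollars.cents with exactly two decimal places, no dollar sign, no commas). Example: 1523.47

After 1 (withdraw($100)): balance=$900.00 total_interest=$0.00
After 2 (month_end (apply 1% monthly interest)): balance=$909.00 total_interest=$9.00
After 3 (withdraw($100)): balance=$809.00 total_interest=$9.00
After 4 (month_end (apply 1% monthly interest)): balance=$817.09 total_interest=$17.09
After 5 (month_end (apply 1% monthly interest)): balance=$825.26 total_interest=$25.26
After 6 (deposit($50)): balance=$875.26 total_interest=$25.26
After 7 (year_end (apply 8% annual interest)): balance=$945.28 total_interest=$95.28
After 8 (month_end (apply 1% monthly interest)): balance=$954.73 total_interest=$104.73
After 9 (withdraw($200)): balance=$754.73 total_interest=$104.73
After 10 (deposit($1000)): balance=$1754.73 total_interest=$104.73
After 11 (deposit($50)): balance=$1804.73 total_interest=$104.73

Answer: 1804.73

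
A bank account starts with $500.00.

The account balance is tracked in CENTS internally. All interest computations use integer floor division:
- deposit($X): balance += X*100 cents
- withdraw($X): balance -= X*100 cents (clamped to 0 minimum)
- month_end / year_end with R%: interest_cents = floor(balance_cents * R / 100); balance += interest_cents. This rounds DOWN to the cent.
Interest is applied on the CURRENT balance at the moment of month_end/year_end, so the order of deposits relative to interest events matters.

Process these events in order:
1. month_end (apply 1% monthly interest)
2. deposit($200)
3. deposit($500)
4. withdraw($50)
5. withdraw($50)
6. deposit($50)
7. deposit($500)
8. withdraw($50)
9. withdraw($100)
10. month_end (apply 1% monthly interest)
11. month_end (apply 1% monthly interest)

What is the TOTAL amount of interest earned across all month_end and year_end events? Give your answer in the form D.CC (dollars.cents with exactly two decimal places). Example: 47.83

After 1 (month_end (apply 1% monthly interest)): balance=$505.00 total_interest=$5.00
After 2 (deposit($200)): balance=$705.00 total_interest=$5.00
After 3 (deposit($500)): balance=$1205.00 total_interest=$5.00
After 4 (withdraw($50)): balance=$1155.00 total_interest=$5.00
After 5 (withdraw($50)): balance=$1105.00 total_interest=$5.00
After 6 (deposit($50)): balance=$1155.00 total_interest=$5.00
After 7 (deposit($500)): balance=$1655.00 total_interest=$5.00
After 8 (withdraw($50)): balance=$1605.00 total_interest=$5.00
After 9 (withdraw($100)): balance=$1505.00 total_interest=$5.00
After 10 (month_end (apply 1% monthly interest)): balance=$1520.05 total_interest=$20.05
After 11 (month_end (apply 1% monthly interest)): balance=$1535.25 total_interest=$35.25

Answer: 35.25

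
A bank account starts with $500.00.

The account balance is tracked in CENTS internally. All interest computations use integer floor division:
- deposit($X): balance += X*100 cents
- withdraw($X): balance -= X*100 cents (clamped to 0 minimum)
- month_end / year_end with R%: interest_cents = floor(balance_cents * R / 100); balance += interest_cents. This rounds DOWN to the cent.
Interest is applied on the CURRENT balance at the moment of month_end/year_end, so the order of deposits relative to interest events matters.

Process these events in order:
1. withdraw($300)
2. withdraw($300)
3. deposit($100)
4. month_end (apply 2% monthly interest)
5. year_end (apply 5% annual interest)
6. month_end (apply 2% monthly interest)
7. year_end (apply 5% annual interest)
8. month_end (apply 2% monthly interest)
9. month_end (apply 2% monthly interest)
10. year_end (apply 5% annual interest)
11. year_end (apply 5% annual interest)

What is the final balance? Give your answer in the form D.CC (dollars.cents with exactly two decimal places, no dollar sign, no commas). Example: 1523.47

After 1 (withdraw($300)): balance=$200.00 total_interest=$0.00
After 2 (withdraw($300)): balance=$0.00 total_interest=$0.00
After 3 (deposit($100)): balance=$100.00 total_interest=$0.00
After 4 (month_end (apply 2% monthly interest)): balance=$102.00 total_interest=$2.00
After 5 (year_end (apply 5% annual interest)): balance=$107.10 total_interest=$7.10
After 6 (month_end (apply 2% monthly interest)): balance=$109.24 total_interest=$9.24
After 7 (year_end (apply 5% annual interest)): balance=$114.70 total_interest=$14.70
After 8 (month_end (apply 2% monthly interest)): balance=$116.99 total_interest=$16.99
After 9 (month_end (apply 2% monthly interest)): balance=$119.32 total_interest=$19.32
After 10 (year_end (apply 5% annual interest)): balance=$125.28 total_interest=$25.28
After 11 (year_end (apply 5% annual interest)): balance=$131.54 total_interest=$31.54

Answer: 131.54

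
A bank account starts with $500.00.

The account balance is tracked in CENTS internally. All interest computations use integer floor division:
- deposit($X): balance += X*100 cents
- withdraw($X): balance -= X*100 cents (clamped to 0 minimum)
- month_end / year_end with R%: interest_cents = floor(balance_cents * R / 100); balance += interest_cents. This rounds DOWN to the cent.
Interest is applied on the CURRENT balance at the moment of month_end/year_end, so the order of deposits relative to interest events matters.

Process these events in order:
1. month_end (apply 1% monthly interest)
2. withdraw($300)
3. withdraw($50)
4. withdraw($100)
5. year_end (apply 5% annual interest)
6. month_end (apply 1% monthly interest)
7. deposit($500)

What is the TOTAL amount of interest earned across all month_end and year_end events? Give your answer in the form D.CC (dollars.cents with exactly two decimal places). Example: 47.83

Answer: 8.32

Derivation:
After 1 (month_end (apply 1% monthly interest)): balance=$505.00 total_interest=$5.00
After 2 (withdraw($300)): balance=$205.00 total_interest=$5.00
After 3 (withdraw($50)): balance=$155.00 total_interest=$5.00
After 4 (withdraw($100)): balance=$55.00 total_interest=$5.00
After 5 (year_end (apply 5% annual interest)): balance=$57.75 total_interest=$7.75
After 6 (month_end (apply 1% monthly interest)): balance=$58.32 total_interest=$8.32
After 7 (deposit($500)): balance=$558.32 total_interest=$8.32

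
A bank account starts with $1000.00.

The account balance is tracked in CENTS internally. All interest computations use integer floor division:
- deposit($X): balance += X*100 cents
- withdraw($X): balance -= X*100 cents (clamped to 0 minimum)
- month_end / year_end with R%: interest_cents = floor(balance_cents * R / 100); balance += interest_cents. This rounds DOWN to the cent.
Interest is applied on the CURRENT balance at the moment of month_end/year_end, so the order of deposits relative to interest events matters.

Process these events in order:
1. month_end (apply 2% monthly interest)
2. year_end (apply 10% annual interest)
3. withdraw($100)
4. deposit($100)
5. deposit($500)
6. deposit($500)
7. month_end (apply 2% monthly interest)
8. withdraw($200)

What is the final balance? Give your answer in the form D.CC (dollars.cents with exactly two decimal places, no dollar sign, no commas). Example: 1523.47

After 1 (month_end (apply 2% monthly interest)): balance=$1020.00 total_interest=$20.00
After 2 (year_end (apply 10% annual interest)): balance=$1122.00 total_interest=$122.00
After 3 (withdraw($100)): balance=$1022.00 total_interest=$122.00
After 4 (deposit($100)): balance=$1122.00 total_interest=$122.00
After 5 (deposit($500)): balance=$1622.00 total_interest=$122.00
After 6 (deposit($500)): balance=$2122.00 total_interest=$122.00
After 7 (month_end (apply 2% monthly interest)): balance=$2164.44 total_interest=$164.44
After 8 (withdraw($200)): balance=$1964.44 total_interest=$164.44

Answer: 1964.44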